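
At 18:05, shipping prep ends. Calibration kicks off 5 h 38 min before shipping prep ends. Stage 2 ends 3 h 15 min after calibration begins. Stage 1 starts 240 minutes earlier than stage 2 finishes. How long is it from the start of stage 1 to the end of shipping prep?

383 minutes

Calibration starts at 18:05 − 338 min = 12:27.
Stage 2 ends at 12:27 + 195 min = 15:42.
Stage 1 starts at 15:42 − 240 min = 11:42.
From 11:42 to 18:05 is 383 minutes.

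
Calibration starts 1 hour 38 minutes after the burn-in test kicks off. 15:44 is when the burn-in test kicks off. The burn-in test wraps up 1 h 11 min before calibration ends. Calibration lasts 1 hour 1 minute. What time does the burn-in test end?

Calibration starts at 15:44 + 98 min = 17:22.
Calibration ends at 17:22 + 61 min = 18:23.
The burn-in test ends at 18:23 − 71 min = 17:12.

17:12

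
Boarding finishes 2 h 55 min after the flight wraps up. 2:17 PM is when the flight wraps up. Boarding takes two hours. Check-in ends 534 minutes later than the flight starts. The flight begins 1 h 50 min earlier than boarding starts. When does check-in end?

Boarding ends at 2:17 PM + 175 min = 5:12 PM.
Boarding starts at 5:12 PM − 120 min = 3:12 PM.
The flight starts at 3:12 PM − 110 min = 1:22 PM.
Check-in ends at 1:22 PM + 534 min = 10:16 PM.

10:16 PM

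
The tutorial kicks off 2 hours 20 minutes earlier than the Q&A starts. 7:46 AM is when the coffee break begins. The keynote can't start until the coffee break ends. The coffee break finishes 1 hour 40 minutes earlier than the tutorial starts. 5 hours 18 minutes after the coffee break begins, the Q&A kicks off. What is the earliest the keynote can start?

9:04 AM

The Q&A starts at 7:46 AM + 318 min = 1:04 PM.
The tutorial starts at 1:04 PM − 140 min = 10:44 AM.
The coffee break ends at 10:44 AM − 100 min = 9:04 AM.
The keynote is bounded by the coffee break, so the earliest it can start is 9:04 AM.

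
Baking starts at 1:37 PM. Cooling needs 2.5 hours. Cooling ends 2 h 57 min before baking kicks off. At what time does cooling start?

Cooling ends at 1:37 PM − 177 min = 10:40 AM.
Cooling starts at 10:40 AM − 150 min = 8:10 AM.

8:10 AM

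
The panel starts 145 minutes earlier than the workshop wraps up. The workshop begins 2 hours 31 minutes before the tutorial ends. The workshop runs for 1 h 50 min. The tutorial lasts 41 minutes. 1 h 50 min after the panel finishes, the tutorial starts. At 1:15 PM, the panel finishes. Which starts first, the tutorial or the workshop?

the workshop

The tutorial starts at 1:15 PM + 110 min = 3:05 PM.
The tutorial ends at 3:05 PM + 41 min = 3:46 PM.
The workshop starts at 3:46 PM − 151 min = 1:15 PM.
The tutorial starts at 3:05 PM and the workshop starts at 1:15 PM, so the workshop is first.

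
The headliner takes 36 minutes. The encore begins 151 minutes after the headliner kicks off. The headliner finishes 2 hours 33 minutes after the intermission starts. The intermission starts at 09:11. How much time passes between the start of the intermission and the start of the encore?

268 minutes

The headliner ends at 09:11 + 153 min = 11:44.
The headliner starts at 11:44 − 36 min = 11:08.
The encore starts at 11:08 + 151 min = 13:39.
From 09:11 to 13:39 is 268 minutes.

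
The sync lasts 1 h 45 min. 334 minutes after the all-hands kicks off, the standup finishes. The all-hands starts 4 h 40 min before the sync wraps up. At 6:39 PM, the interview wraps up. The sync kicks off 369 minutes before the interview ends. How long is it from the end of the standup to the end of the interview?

210 minutes

The sync starts at 6:39 PM − 369 min = 12:30 PM.
The sync ends at 12:30 PM + 105 min = 2:15 PM.
The all-hands starts at 2:15 PM − 280 min = 9:35 AM.
The standup ends at 9:35 AM + 334 min = 3:09 PM.
From 3:09 PM to 6:39 PM is 210 minutes.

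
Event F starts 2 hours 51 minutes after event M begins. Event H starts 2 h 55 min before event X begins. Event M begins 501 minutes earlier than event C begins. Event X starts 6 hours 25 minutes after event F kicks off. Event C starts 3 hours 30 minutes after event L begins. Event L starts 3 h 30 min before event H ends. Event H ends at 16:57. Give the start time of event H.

14:57

Event L starts at 16:57 − 210 min = 13:27.
Event C starts at 13:27 + 210 min = 16:57.
Event M starts at 16:57 − 501 min = 08:36.
Event F starts at 08:36 + 171 min = 11:27.
Event X starts at 11:27 + 385 min = 17:52.
Event H starts at 17:52 − 175 min = 14:57.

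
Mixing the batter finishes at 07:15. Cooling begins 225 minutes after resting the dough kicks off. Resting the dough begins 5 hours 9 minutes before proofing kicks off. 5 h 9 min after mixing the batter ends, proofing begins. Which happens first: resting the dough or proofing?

Proofing starts at 07:15 + 309 min = 12:24.
Resting the dough starts at 12:24 − 309 min = 07:15.
Resting the dough starts at 07:15 and proofing starts at 12:24, so resting the dough is first.

resting the dough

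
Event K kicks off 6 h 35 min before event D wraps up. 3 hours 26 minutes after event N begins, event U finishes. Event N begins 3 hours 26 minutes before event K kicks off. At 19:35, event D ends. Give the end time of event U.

13:00

Event K starts at 19:35 − 395 min = 13:00.
Event N starts at 13:00 − 206 min = 09:34.
Event U ends at 09:34 + 206 min = 13:00.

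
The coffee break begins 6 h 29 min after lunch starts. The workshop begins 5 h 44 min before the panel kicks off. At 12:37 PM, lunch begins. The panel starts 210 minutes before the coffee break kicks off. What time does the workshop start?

The coffee break starts at 12:37 PM + 389 min = 7:06 PM.
The panel starts at 7:06 PM − 210 min = 3:36 PM.
The workshop starts at 3:36 PM − 344 min = 9:52 AM.

9:52 AM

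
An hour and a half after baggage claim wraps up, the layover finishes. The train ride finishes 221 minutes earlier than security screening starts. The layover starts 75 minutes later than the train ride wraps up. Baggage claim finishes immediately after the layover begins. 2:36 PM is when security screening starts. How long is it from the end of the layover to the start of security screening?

The train ride ends at 2:36 PM − 221 min = 10:55 AM.
The layover starts at 10:55 AM + 75 min = 12:10 PM.
So baggage claim ends at 12:10 PM.
The layover ends at 12:10 PM + 90 min = 1:40 PM.
From 1:40 PM to 2:36 PM is 56 minutes.

56 minutes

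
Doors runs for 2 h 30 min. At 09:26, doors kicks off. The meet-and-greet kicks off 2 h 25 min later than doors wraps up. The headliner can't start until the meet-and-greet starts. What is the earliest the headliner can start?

Doors ends at 09:26 + 150 min = 11:56.
The meet-and-greet starts at 11:56 + 145 min = 14:21.
The headliner is bounded by the meet-and-greet, so the earliest it can start is 14:21.

14:21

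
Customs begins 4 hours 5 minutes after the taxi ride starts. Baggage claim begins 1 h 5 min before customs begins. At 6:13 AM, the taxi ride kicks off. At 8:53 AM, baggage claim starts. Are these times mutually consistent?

No

Customs starts at 6:13 AM + 245 min = 10:18 AM.
Baggage claim starts at 10:18 AM − 65 min = 9:13 AM.
But baggage claim is also said to start at 8:53 AM — a 20-minute conflict.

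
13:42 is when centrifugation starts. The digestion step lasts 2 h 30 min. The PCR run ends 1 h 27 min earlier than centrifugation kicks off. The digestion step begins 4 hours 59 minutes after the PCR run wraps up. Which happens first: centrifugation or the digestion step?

centrifugation

The PCR run ends at 13:42 − 87 min = 12:15.
The digestion step starts at 12:15 + 299 min = 17:14.
Centrifugation starts at 13:42 and the digestion step starts at 17:14, so centrifugation is first.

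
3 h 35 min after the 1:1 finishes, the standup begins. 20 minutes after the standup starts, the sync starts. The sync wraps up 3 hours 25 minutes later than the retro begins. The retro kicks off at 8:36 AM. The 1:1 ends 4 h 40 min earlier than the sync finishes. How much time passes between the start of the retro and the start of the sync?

2 hours 40 minutes

The sync ends at 8:36 AM + 205 min = 12:01 PM.
The 1:1 ends at 12:01 PM − 280 min = 7:21 AM.
The standup starts at 7:21 AM + 215 min = 10:56 AM.
The sync starts at 10:56 AM + 20 min = 11:16 AM.
From 8:36 AM to 11:16 AM is 2 hours 40 minutes.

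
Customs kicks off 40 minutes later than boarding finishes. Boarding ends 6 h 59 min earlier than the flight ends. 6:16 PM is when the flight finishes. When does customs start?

Boarding ends at 6:16 PM − 419 min = 11:17 AM.
Customs starts at 11:17 AM + 40 min = 11:57 AM.

11:57 AM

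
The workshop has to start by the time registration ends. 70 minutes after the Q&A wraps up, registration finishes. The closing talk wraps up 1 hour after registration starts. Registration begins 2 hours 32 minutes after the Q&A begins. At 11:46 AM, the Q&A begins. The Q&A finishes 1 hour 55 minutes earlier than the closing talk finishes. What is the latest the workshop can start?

Registration starts at 11:46 AM + 152 min = 2:18 PM.
The closing talk ends at 2:18 PM + 60 min = 3:18 PM.
The Q&A ends at 3:18 PM − 115 min = 1:23 PM.
Registration ends at 1:23 PM + 70 min = 2:33 PM.
The workshop is bounded by registration, so the latest it can start is 2:33 PM.

2:33 PM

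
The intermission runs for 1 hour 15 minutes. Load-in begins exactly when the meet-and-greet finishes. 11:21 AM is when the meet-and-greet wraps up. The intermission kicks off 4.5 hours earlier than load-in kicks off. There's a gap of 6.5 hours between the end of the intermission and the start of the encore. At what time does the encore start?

2:36 PM

Load-in starts at 11:21 AM.
The intermission starts at 11:21 AM − 270 min = 6:51 AM.
The intermission ends at 6:51 AM + 75 min = 8:06 AM.
The encore starts at 8:06 AM + 390 min = 2:36 PM.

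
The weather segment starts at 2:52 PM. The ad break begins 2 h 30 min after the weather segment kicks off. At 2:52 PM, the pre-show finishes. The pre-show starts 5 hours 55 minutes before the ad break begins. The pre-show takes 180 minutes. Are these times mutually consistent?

No

The ad break starts at 2:52 PM + 150 min = 5:22 PM.
The pre-show starts at 5:22 PM − 355 min = 11:27 AM.
The pre-show ends at 11:27 AM + 180 min = 2:27 PM.
But the pre-show is also said to end at 2:52 PM — a 25-minute conflict.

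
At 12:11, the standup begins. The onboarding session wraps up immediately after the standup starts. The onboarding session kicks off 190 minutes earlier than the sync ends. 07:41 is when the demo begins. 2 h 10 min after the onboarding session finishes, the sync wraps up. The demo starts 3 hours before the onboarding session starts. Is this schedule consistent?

No

The onboarding session ends at 12:11.
The sync ends at 12:11 + 130 min = 14:21.
The onboarding session starts at 14:21 − 190 min = 11:11.
The demo starts at 11:11 − 180 min = 08:11.
But the demo is also said to start at 07:41 — a 30-minute conflict.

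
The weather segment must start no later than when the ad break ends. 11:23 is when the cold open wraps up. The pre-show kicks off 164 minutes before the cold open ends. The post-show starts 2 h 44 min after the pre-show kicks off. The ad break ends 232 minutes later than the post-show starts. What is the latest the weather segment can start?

15:15

The pre-show starts at 11:23 − 164 min = 08:39.
The post-show starts at 08:39 + 164 min = 11:23.
The ad break ends at 11:23 + 232 min = 15:15.
The weather segment is bounded by the ad break, so the latest it can start is 15:15.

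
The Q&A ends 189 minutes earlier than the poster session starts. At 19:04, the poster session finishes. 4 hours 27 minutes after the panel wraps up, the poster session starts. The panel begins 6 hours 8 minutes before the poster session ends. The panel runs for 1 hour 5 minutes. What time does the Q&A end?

The panel starts at 19:04 − 368 min = 12:56.
The panel ends at 12:56 + 65 min = 14:01.
The poster session starts at 14:01 + 267 min = 18:28.
The Q&A ends at 18:28 − 189 min = 15:19.

15:19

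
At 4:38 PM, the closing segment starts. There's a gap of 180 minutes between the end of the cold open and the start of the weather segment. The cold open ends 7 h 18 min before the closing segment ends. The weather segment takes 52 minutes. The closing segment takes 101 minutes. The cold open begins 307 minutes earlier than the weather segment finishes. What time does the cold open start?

The closing segment ends at 4:38 PM + 101 min = 6:19 PM.
The cold open ends at 6:19 PM − 438 min = 11:01 AM.
The weather segment starts at 11:01 AM + 180 min = 2:01 PM.
The weather segment ends at 2:01 PM + 52 min = 2:53 PM.
The cold open starts at 2:53 PM − 307 min = 9:46 AM.

9:46 AM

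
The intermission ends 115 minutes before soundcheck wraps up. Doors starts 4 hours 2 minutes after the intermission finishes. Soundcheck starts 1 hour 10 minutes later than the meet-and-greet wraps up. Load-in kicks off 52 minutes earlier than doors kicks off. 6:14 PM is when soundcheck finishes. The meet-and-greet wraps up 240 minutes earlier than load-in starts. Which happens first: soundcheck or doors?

soundcheck

The intermission ends at 6:14 PM − 115 min = 4:19 PM.
Doors starts at 4:19 PM + 242 min = 8:21 PM.
Load-in starts at 8:21 PM − 52 min = 7:29 PM.
The meet-and-greet ends at 7:29 PM − 240 min = 3:29 PM.
Soundcheck starts at 3:29 PM + 70 min = 4:39 PM.
Soundcheck starts at 4:39 PM and doors starts at 8:21 PM, so soundcheck is first.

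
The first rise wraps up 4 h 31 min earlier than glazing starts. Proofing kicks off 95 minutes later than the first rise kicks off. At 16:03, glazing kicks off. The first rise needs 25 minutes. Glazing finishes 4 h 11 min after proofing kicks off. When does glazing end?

16:53

The first rise ends at 16:03 − 271 min = 11:32.
The first rise starts at 11:32 − 25 min = 11:07.
Proofing starts at 11:07 + 95 min = 12:42.
Glazing ends at 12:42 + 251 min = 16:53.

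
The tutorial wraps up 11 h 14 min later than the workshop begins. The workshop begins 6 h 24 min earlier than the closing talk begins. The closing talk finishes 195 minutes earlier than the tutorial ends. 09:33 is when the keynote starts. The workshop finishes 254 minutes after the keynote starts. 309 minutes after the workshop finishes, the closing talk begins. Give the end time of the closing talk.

20:31

The workshop ends at 09:33 + 254 min = 13:47.
The closing talk starts at 13:47 + 309 min = 18:56.
The workshop starts at 18:56 − 384 min = 12:32.
The tutorial ends at 12:32 + 674 min = 23:46.
The closing talk ends at 23:46 − 195 min = 20:31.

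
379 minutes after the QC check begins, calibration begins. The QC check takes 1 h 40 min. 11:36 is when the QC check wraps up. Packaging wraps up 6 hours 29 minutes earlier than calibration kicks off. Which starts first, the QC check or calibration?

The QC check starts at 11:36 − 100 min = 09:56.
Calibration starts at 09:56 + 379 min = 16:15.
The QC check starts at 09:56 and calibration starts at 16:15, so the QC check is first.

the QC check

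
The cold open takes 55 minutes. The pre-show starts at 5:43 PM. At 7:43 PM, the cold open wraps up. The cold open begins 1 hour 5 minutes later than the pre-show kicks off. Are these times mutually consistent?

Yes

The cold open starts at 5:43 PM + 65 min = 6:48 PM.
The cold open ends at 6:48 PM + 55 min = 7:43 PM.
That matches the stated 7:43 PM, so the schedule is consistent.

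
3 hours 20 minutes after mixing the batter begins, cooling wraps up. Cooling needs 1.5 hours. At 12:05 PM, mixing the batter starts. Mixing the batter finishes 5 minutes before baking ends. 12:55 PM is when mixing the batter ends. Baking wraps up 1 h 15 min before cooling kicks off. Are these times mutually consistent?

Cooling ends at 12:05 PM + 200 min = 3:25 PM.
Cooling starts at 3:25 PM − 90 min = 1:55 PM.
Baking ends at 1:55 PM − 75 min = 12:40 PM.
Mixing the batter ends at 12:40 PM − 5 min = 12:35 PM.
But mixing the batter is also said to end at 12:55 PM — a 20-minute conflict.

No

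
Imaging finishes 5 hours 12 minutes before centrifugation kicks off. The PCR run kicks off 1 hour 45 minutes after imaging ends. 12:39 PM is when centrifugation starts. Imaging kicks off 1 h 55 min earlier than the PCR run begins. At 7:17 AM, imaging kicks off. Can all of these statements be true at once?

Yes

Imaging ends at 12:39 PM − 312 min = 7:27 AM.
The PCR run starts at 7:27 AM + 105 min = 9:12 AM.
Imaging starts at 9:12 AM − 115 min = 7:17 AM.
That matches the stated 7:17 AM, so the schedule is consistent.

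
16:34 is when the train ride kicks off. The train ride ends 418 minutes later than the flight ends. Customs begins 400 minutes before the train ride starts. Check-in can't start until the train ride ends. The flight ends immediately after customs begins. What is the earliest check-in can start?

Customs starts at 16:34 − 400 min = 09:54.
So the flight ends at 09:54.
The train ride ends at 09:54 + 418 min = 16:52.
Check-in is bounded by the train ride, so the earliest it can start is 16:52.

16:52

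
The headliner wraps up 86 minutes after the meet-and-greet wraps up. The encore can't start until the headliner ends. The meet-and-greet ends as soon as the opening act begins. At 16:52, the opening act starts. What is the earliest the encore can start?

The meet-and-greet ends at 16:52.
The headliner ends at 16:52 + 86 min = 18:18.
The encore is bounded by the headliner, so the earliest it can start is 18:18.

18:18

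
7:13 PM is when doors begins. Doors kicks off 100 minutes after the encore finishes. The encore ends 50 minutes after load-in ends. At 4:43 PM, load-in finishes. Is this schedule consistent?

Yes

The encore ends at 4:43 PM + 50 min = 5:33 PM.
Doors starts at 5:33 PM + 100 min = 7:13 PM.
That matches the stated 7:13 PM, so the schedule is consistent.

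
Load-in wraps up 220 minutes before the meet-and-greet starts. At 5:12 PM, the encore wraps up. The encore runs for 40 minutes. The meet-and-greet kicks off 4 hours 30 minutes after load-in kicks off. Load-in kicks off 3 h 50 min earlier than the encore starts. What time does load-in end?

1:32 PM

The encore starts at 5:12 PM − 40 min = 4:32 PM.
Load-in starts at 4:32 PM − 230 min = 12:42 PM.
The meet-and-greet starts at 12:42 PM + 270 min = 5:12 PM.
Load-in ends at 5:12 PM − 220 min = 1:32 PM.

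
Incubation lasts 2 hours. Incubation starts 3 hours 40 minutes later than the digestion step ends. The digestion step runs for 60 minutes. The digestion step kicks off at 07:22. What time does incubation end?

14:02

The digestion step ends at 07:22 + 60 min = 08:22.
Incubation starts at 08:22 + 220 min = 12:02.
Incubation ends at 12:02 + 120 min = 14:02.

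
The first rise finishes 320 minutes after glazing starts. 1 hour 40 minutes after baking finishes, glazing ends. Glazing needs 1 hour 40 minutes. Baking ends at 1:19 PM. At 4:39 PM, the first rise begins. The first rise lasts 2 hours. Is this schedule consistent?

Yes

Glazing ends at 1:19 PM + 100 min = 2:59 PM.
Glazing starts at 2:59 PM − 100 min = 1:19 PM.
The first rise ends at 1:19 PM + 320 min = 6:39 PM.
The first rise starts at 6:39 PM − 120 min = 4:39 PM.
That matches the stated 4:39 PM, so the schedule is consistent.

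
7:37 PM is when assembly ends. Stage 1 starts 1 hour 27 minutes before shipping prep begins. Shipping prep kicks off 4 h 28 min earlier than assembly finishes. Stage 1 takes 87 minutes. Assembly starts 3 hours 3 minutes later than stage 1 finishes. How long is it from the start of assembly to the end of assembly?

Shipping prep starts at 7:37 PM − 268 min = 3:09 PM.
Stage 1 starts at 3:09 PM − 87 min = 1:42 PM.
Stage 1 ends at 1:42 PM + 87 min = 3:09 PM.
Assembly starts at 3:09 PM + 183 min = 6:12 PM.
From 6:12 PM to 7:37 PM is 1 h 25 min.

1 h 25 min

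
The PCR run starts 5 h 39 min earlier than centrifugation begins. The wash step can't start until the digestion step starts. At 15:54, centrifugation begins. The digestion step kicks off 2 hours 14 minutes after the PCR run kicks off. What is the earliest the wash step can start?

The PCR run starts at 15:54 − 339 min = 10:15.
The digestion step starts at 10:15 + 134 min = 12:29.
The wash step is bounded by the digestion step, so the earliest it can start is 12:29.

12:29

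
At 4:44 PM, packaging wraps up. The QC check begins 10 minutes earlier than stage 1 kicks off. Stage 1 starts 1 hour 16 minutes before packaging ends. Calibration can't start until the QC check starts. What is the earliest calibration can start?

3:18 PM

Stage 1 starts at 4:44 PM − 76 min = 3:28 PM.
The QC check starts at 3:28 PM − 10 min = 3:18 PM.
Calibration is bounded by the QC check, so the earliest it can start is 3:18 PM.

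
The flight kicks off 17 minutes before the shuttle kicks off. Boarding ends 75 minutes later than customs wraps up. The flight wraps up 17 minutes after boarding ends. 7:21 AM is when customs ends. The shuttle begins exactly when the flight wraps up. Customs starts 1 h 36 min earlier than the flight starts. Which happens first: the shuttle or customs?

customs

Boarding ends at 7:21 AM + 75 min = 8:36 AM.
The flight ends at 8:36 AM + 17 min = 8:53 AM.
So the shuttle starts at 8:53 AM.
The flight starts at 8:53 AM − 17 min = 8:36 AM.
Customs starts at 8:36 AM − 96 min = 7:00 AM.
The shuttle starts at 8:53 AM and customs starts at 7:00 AM, so customs is first.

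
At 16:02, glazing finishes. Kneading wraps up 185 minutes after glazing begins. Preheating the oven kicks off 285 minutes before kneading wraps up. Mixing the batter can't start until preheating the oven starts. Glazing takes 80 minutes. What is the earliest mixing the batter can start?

13:02

Glazing starts at 16:02 − 80 min = 14:42.
Kneading ends at 14:42 + 185 min = 17:47.
Preheating the oven starts at 17:47 − 285 min = 13:02.
Mixing the batter is bounded by preheating the oven, so the earliest it can start is 13:02.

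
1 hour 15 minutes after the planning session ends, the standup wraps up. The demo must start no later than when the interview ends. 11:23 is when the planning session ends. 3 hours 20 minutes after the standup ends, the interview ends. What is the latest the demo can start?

15:58

The standup ends at 11:23 + 75 min = 12:38.
The interview ends at 12:38 + 200 min = 15:58.
The demo is bounded by the interview, so the latest it can start is 15:58.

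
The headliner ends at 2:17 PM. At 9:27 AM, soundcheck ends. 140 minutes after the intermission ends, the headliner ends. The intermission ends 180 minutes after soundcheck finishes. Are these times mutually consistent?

The intermission ends at 9:27 AM + 180 min = 12:27 PM.
The headliner ends at 12:27 PM + 140 min = 2:47 PM.
But the headliner is also said to end at 2:17 PM — a 30-minute conflict.

No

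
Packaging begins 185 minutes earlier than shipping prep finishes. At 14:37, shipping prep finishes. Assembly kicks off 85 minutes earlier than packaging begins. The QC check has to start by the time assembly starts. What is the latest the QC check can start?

Packaging starts at 14:37 − 185 min = 11:32.
Assembly starts at 11:32 − 85 min = 10:07.
The QC check is bounded by assembly, so the latest it can start is 10:07.

10:07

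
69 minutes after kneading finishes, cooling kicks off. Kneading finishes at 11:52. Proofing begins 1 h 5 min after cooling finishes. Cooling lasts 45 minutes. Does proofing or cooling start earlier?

cooling

Cooling starts at 11:52 + 69 min = 13:01.
Cooling ends at 13:01 + 45 min = 13:46.
Proofing starts at 13:46 + 65 min = 14:51.
Proofing starts at 14:51 and cooling starts at 13:01, so cooling is first.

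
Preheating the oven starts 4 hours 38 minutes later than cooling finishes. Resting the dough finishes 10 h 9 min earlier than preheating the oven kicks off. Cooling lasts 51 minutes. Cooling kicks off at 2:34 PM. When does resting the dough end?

9:54 AM

Cooling ends at 2:34 PM + 51 min = 3:25 PM.
Preheating the oven starts at 3:25 PM + 278 min = 8:03 PM.
Resting the dough ends at 8:03 PM − 609 min = 9:54 AM.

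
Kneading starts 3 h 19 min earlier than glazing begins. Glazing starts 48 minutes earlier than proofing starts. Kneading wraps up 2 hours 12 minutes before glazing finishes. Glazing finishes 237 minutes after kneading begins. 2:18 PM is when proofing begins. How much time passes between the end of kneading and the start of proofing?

Glazing starts at 2:18 PM − 48 min = 1:30 PM.
Kneading starts at 1:30 PM − 199 min = 10:11 AM.
Glazing ends at 10:11 AM + 237 min = 2:08 PM.
Kneading ends at 2:08 PM − 132 min = 11:56 AM.
From 11:56 AM to 2:18 PM is 2 h 22 min.

2 h 22 min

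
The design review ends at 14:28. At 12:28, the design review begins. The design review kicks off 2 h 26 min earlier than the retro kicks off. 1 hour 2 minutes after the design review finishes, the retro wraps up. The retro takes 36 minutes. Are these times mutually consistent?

Yes

The retro ends at 14:28 + 62 min = 15:30.
The retro starts at 15:30 − 36 min = 14:54.
The design review starts at 14:54 − 146 min = 12:28.
That matches the stated 12:28, so the schedule is consistent.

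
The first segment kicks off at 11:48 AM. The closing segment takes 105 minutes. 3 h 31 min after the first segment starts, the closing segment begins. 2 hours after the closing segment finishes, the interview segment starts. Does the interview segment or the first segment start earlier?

The closing segment starts at 11:48 AM + 211 min = 3:19 PM.
The closing segment ends at 3:19 PM + 105 min = 5:04 PM.
The interview segment starts at 5:04 PM + 120 min = 7:04 PM.
The interview segment starts at 7:04 PM and the first segment starts at 11:48 AM, so the first segment is first.

the first segment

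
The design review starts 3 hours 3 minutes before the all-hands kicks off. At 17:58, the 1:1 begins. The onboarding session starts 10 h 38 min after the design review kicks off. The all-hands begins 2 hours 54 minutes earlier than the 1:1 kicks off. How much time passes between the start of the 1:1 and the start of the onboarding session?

The all-hands starts at 17:58 − 174 min = 15:04.
The design review starts at 15:04 − 183 min = 12:01.
The onboarding session starts at 12:01 + 638 min = 22:39.
From 17:58 to 22:39 is 281 minutes.

281 minutes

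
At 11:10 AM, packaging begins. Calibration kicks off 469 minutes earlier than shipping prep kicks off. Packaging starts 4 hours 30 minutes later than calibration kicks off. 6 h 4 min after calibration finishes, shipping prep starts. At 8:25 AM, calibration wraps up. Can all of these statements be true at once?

Yes

Shipping prep starts at 8:25 AM + 364 min = 2:29 PM.
Calibration starts at 2:29 PM − 469 min = 6:40 AM.
Packaging starts at 6:40 AM + 270 min = 11:10 AM.
That matches the stated 11:10 AM, so the schedule is consistent.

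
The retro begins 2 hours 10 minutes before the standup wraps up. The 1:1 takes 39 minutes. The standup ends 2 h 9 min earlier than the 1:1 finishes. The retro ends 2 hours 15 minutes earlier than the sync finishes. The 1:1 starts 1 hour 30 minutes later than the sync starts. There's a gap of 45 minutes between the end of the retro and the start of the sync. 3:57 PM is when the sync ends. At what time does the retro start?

The retro ends at 3:57 PM − 135 min = 1:42 PM.
The sync starts at 1:42 PM + 45 min = 2:27 PM.
The 1:1 starts at 2:27 PM + 90 min = 3:57 PM.
The 1:1 ends at 3:57 PM + 39 min = 4:36 PM.
The standup ends at 4:36 PM − 129 min = 2:27 PM.
The retro starts at 2:27 PM − 130 min = 12:17 PM.

12:17 PM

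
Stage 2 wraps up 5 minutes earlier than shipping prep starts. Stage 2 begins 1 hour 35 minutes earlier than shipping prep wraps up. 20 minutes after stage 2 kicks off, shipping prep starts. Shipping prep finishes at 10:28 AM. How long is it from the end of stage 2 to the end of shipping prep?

80 minutes

Stage 2 starts at 10:28 AM − 95 min = 8:53 AM.
Shipping prep starts at 8:53 AM + 20 min = 9:13 AM.
Stage 2 ends at 9:13 AM − 5 min = 9:08 AM.
From 9:08 AM to 10:28 AM is 80 minutes.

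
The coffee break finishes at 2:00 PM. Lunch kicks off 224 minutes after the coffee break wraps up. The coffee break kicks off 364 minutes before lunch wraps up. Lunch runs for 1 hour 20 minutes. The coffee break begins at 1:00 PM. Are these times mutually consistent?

Lunch starts at 2:00 PM + 224 min = 5:44 PM.
Lunch ends at 5:44 PM + 80 min = 7:04 PM.
The coffee break starts at 7:04 PM − 364 min = 1:00 PM.
That matches the stated 1:00 PM, so the schedule is consistent.

Yes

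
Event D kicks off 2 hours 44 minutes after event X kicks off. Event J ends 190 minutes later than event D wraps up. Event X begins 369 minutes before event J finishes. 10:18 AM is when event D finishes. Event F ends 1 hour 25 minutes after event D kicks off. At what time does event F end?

11:28 AM

Event J ends at 10:18 AM + 190 min = 1:28 PM.
Event X starts at 1:28 PM − 369 min = 7:19 AM.
Event D starts at 7:19 AM + 164 min = 10:03 AM.
Event F ends at 10:03 AM + 85 min = 11:28 AM.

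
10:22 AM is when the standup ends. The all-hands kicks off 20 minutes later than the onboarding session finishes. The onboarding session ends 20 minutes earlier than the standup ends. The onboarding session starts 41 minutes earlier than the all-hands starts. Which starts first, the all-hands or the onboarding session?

the onboarding session

The onboarding session ends at 10:22 AM − 20 min = 10:02 AM.
The all-hands starts at 10:02 AM + 20 min = 10:22 AM.
The onboarding session starts at 10:22 AM − 41 min = 9:41 AM.
The all-hands starts at 10:22 AM and the onboarding session starts at 9:41 AM, so the onboarding session is first.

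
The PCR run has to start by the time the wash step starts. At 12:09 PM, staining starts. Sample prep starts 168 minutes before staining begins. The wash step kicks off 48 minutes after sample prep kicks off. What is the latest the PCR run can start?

10:09 AM

Sample prep starts at 12:09 PM − 168 min = 9:21 AM.
The wash step starts at 9:21 AM + 48 min = 10:09 AM.
The PCR run is bounded by the wash step, so the latest it can start is 10:09 AM.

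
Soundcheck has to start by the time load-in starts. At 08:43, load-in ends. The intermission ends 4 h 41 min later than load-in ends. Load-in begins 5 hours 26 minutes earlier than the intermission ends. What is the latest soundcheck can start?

The intermission ends at 08:43 + 281 min = 13:24.
Load-in starts at 13:24 − 326 min = 07:58.
Soundcheck is bounded by load-in, so the latest it can start is 07:58.

07:58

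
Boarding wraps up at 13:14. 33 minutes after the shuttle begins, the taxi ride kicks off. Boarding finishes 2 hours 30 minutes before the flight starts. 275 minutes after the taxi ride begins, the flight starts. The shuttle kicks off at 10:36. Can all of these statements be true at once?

Yes

The taxi ride starts at 10:36 + 33 min = 11:09.
The flight starts at 11:09 + 275 min = 15:44.
Boarding ends at 15:44 − 150 min = 13:14.
That matches the stated 13:14, so the schedule is consistent.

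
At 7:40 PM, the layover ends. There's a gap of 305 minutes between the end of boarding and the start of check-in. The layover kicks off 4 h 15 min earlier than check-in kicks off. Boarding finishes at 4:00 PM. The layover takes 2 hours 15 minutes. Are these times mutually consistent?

Check-in starts at 4:00 PM + 305 min = 9:05 PM.
The layover starts at 9:05 PM − 255 min = 4:50 PM.
The layover ends at 4:50 PM + 135 min = 7:05 PM.
But the layover is also said to end at 7:40 PM — a 35-minute conflict.

No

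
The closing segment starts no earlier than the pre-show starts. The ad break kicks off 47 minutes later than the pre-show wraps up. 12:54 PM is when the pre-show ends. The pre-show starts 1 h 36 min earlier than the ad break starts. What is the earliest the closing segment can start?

The ad break starts at 12:54 PM + 47 min = 1:41 PM.
The pre-show starts at 1:41 PM − 96 min = 12:05 PM.
The closing segment is bounded by the pre-show, so the earliest it can start is 12:05 PM.

12:05 PM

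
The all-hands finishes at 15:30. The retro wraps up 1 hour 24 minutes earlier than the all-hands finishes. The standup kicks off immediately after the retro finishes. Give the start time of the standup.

14:06

The retro ends at 15:30 − 84 min = 14:06.
So the standup starts at 14:06.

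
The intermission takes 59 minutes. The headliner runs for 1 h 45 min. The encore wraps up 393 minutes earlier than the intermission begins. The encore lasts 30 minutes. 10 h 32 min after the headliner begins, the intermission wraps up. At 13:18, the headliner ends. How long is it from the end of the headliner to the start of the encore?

45 minutes

The headliner starts at 13:18 − 105 min = 11:33.
The intermission ends at 11:33 + 632 min = 22:05.
The intermission starts at 22:05 − 59 min = 21:06.
The encore ends at 21:06 − 393 min = 14:33.
The encore starts at 14:33 − 30 min = 14:03.
From 13:18 to 14:03 is 45 minutes.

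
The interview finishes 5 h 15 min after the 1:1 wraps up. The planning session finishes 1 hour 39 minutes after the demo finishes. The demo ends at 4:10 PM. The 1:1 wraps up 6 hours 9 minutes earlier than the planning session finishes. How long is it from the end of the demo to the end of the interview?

The planning session ends at 4:10 PM + 99 min = 5:49 PM.
The 1:1 ends at 5:49 PM − 369 min = 11:40 AM.
The interview ends at 11:40 AM + 315 min = 4:55 PM.
From 4:10 PM to 4:55 PM is 45 minutes.

45 minutes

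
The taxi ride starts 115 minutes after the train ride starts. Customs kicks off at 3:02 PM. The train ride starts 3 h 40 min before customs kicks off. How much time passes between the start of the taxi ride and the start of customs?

The train ride starts at 3:02 PM − 220 min = 11:22 AM.
The taxi ride starts at 11:22 AM + 115 min = 1:17 PM.
From 1:17 PM to 3:02 PM is 1 h 45 min.

1 h 45 min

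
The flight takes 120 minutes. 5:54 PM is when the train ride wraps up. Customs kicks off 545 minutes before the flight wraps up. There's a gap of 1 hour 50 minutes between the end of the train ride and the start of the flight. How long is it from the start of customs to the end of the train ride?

The flight starts at 5:54 PM + 110 min = 7:44 PM.
The flight ends at 7:44 PM + 120 min = 9:44 PM.
Customs starts at 9:44 PM − 545 min = 12:39 PM.
From 12:39 PM to 5:54 PM is 315 minutes.

315 minutes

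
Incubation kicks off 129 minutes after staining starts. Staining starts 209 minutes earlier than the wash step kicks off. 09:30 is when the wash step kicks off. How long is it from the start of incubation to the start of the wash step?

Staining starts at 09:30 − 209 min = 06:01.
Incubation starts at 06:01 + 129 min = 08:10.
From 08:10 to 09:30 is 80 minutes.

80 minutes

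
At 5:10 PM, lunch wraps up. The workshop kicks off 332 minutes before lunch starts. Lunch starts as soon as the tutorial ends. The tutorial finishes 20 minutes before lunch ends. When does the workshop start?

The tutorial ends at 5:10 PM − 20 min = 4:50 PM.
So lunch starts at 4:50 PM.
The workshop starts at 4:50 PM − 332 min = 11:18 AM.

11:18 AM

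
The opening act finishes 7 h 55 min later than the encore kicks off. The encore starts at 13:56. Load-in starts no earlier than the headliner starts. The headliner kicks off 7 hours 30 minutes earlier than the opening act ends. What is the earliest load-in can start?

The opening act ends at 13:56 + 475 min = 21:51.
The headliner starts at 21:51 − 450 min = 14:21.
Load-in is bounded by the headliner, so the earliest it can start is 14:21.

14:21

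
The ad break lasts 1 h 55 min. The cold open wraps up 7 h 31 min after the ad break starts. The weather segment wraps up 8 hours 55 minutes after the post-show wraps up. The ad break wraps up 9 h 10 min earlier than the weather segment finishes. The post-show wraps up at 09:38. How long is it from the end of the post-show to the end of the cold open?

The weather segment ends at 09:38 + 535 min = 18:33.
The ad break ends at 18:33 − 550 min = 09:23.
The ad break starts at 09:23 − 115 min = 07:28.
The cold open ends at 07:28 + 451 min = 14:59.
From 09:38 to 14:59 is 5 hours 21 minutes.

5 hours 21 minutes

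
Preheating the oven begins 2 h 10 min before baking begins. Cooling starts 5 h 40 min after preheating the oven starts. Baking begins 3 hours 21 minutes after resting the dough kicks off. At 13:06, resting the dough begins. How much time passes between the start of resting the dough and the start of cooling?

Baking starts at 13:06 + 201 min = 16:27.
Preheating the oven starts at 16:27 − 130 min = 14:17.
Cooling starts at 14:17 + 340 min = 19:57.
From 13:06 to 19:57 is 6 hours 51 minutes.

6 hours 51 minutes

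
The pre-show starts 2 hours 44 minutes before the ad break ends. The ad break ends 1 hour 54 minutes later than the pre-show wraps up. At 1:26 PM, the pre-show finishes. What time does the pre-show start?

The ad break ends at 1:26 PM + 114 min = 3:20 PM.
The pre-show starts at 3:20 PM − 164 min = 12:36 PM.

12:36 PM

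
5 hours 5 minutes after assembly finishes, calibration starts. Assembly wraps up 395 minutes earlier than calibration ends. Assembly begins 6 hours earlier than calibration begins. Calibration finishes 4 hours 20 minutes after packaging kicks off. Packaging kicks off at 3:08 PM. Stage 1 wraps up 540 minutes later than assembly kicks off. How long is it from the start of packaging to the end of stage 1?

5 hours 50 minutes

Calibration ends at 3:08 PM + 260 min = 7:28 PM.
Assembly ends at 7:28 PM − 395 min = 12:53 PM.
Calibration starts at 12:53 PM + 305 min = 5:58 PM.
Assembly starts at 5:58 PM − 360 min = 11:58 AM.
Stage 1 ends at 11:58 AM + 540 min = 8:58 PM.
From 3:08 PM to 8:58 PM is 5 hours 50 minutes.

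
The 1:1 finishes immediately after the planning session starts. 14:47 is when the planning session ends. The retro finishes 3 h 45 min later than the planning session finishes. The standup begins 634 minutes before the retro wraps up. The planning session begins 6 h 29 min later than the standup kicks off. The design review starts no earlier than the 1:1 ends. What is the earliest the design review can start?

The retro ends at 14:47 + 225 min = 18:32.
The standup starts at 18:32 − 634 min = 07:58.
The planning session starts at 07:58 + 389 min = 14:27.
So the 1:1 ends at 14:27.
The design review is bounded by the 1:1, so the earliest it can start is 14:27.

14:27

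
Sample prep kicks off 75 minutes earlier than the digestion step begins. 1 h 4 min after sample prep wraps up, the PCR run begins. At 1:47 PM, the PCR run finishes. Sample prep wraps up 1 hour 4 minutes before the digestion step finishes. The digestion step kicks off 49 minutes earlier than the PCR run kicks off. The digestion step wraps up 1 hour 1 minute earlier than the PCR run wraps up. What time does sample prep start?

10:42 AM

The digestion step ends at 1:47 PM − 61 min = 12:46 PM.
Sample prep ends at 12:46 PM − 64 min = 11:42 AM.
The PCR run starts at 11:42 AM + 64 min = 12:46 PM.
The digestion step starts at 12:46 PM − 49 min = 11:57 AM.
Sample prep starts at 11:57 AM − 75 min = 10:42 AM.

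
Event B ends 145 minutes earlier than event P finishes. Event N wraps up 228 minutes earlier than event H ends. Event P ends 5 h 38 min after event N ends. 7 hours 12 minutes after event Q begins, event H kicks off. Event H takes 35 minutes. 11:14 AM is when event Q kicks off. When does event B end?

Event H starts at 11:14 AM + 432 min = 6:26 PM.
Event H ends at 6:26 PM + 35 min = 7:01 PM.
Event N ends at 7:01 PM − 228 min = 3:13 PM.
Event P ends at 3:13 PM + 338 min = 8:51 PM.
Event B ends at 8:51 PM − 145 min = 6:26 PM.

6:26 PM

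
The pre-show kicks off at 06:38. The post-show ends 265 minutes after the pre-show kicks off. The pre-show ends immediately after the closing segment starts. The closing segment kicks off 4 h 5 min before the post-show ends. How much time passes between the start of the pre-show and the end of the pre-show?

20 minutes

The post-show ends at 06:38 + 265 min = 11:03.
The closing segment starts at 11:03 − 245 min = 06:58.
So the pre-show ends at 06:58.
From 06:38 to 06:58 is 20 minutes.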